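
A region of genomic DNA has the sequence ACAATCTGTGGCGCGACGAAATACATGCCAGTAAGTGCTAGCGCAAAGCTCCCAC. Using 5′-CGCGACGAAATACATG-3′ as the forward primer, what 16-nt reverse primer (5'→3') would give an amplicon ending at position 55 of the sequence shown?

The forward primer binds at positions 12–27; the product's 3' end on the top strand is position 55.
The reverse primer anneals to the top strand over positions 40–55, i.e. to AGCGCAAAGCTCCCAC.
Its sequence written 5'→3' is the reverse complement: GTGGGAGCTTTGCGCT.

5'-GTGGGAGCTTTGCGCT-3'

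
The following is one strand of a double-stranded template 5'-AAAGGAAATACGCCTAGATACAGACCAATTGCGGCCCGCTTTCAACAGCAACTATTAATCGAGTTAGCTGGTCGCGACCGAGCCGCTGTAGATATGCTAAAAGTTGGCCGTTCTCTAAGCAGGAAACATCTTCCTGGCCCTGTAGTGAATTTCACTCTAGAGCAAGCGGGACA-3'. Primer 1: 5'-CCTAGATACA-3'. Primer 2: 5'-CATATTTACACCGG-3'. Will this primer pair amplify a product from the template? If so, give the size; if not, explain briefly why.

No product — primer 2 has no binding site in the template.

Primer 2 (CATATTTACACCGG) does not match the top strand, and its reverse complement CCGGTGTAAATATG does not match either.
With no annealing site for primer 2, no amplification occurs.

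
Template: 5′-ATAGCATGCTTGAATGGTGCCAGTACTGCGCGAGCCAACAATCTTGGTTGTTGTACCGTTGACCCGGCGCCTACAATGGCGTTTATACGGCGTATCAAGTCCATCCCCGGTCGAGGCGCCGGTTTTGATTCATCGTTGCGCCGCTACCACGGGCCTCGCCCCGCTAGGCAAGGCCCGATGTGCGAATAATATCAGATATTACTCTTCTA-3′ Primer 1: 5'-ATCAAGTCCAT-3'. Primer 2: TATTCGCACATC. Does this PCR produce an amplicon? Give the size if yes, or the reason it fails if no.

Primer 1 (ATCAAGTCCAT) matches the top strand at positions 94–104; it acts as a forward primer.
Primer 2's reverse complement is GATGTGCGAATA, matching the top strand at positions 177–188; it acts as a reverse primer.
The 3' ends face each other across positions 94–188, giving a 95 bp product.

Yes — a 95 bp product.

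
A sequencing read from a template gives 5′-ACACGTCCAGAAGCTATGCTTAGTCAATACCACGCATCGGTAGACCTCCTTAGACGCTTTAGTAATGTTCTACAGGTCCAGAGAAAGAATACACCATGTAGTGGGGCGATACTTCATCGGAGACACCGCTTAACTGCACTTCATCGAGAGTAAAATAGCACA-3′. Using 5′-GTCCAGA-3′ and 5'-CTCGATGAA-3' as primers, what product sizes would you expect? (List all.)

144 bp, 73 bp

The forward primer GTCCAGA matches the top strand at positions 5–11, 76–82.
The reverse primer's reverse complement is TTCATCGAG, matching at positions 140–148.
Each forward site pairs with the reverse site to give a product ending at position 148: sizes 144, 73 bp.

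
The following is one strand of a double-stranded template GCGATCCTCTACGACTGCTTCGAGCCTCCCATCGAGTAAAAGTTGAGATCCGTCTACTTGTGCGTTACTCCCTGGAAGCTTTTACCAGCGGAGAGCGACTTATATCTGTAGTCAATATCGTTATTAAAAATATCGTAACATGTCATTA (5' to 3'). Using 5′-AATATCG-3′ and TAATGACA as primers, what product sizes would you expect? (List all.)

35 bp, 20 bp

The forward primer AATATCG matches the top strand at positions 114–120, 129–135.
The reverse primer's reverse complement is TGTCATTA, matching at positions 141–148.
Each forward site pairs with the reverse site to give a product ending at position 148: sizes 35, 20 bp.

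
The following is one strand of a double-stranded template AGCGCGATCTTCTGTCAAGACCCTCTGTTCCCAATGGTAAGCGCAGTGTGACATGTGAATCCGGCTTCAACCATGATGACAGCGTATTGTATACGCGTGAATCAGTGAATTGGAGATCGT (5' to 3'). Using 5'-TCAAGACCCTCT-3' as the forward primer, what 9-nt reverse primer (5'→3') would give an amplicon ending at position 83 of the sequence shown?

The forward primer binds at positions 15–26; the product's 3' end on the top strand is position 83.
The reverse primer anneals to the top strand over positions 75–83, i.e. to GATGACAGC.
Its sequence written 5'→3' is the reverse complement: GCTGTCATC.

5'-GCTGTCATC-3'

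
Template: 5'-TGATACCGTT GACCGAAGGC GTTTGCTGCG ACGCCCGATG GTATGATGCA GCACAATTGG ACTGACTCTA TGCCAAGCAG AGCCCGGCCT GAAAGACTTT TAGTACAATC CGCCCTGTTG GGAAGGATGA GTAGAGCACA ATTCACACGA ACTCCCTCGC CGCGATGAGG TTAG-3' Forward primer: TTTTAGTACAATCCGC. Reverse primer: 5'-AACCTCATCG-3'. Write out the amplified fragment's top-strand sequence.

Scanning the template, TTTTAGTACAATCCGC occurs at positions 98–113; this primer anneals to the bottom strand there with its 3' end pointing downstream.
Taking the reverse complement of AACCTCATCG gives CGATGAGGTT, found at positions 163–172 on the template; the primer anneals here to the top strand with its 3' end pointing upstream.
The product is the template from position 98 through 172 (75 bp).

5'-TTTTAGTACAATCCGCCCTGTTGGGAAGGATGAGTAGAGCACAATTCACACGAACTCCCTCGCCGCGATGAGGTT-3'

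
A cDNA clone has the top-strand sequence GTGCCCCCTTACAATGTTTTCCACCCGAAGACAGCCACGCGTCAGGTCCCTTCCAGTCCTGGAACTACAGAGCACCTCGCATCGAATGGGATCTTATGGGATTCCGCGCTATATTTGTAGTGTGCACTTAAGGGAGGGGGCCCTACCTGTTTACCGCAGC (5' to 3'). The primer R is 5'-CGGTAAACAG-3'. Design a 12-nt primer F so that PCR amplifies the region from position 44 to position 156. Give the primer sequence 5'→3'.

The reverse primer's reverse complement CTGTTTACCG matches the template at positions 147–156; the product starts at position 44.
The forward primer is identical to the top strand over positions 44–55: AGGTCCCTTCCA.

5'-AGGTCCCTTCCA-3'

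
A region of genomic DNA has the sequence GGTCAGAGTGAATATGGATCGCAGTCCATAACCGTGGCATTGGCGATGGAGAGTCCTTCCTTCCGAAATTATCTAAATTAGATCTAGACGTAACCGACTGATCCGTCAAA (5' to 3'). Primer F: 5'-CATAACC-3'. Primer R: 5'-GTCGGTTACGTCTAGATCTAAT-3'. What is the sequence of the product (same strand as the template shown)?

5'-CATAACCGTGGCATTGGCGATGGAGAGTCCTTCCTTCCGAAATTATCTAAATTAGATCTAGACGTAACCGAC-3'

The forward primer matches the template at positions 27–33.
Reverse complement of the reverse primer: ATTAGATCTAGACGTAACCGAC. This occurs on the top strand at positions 77–98.
The product is the template from position 27 through 98 (72 bp).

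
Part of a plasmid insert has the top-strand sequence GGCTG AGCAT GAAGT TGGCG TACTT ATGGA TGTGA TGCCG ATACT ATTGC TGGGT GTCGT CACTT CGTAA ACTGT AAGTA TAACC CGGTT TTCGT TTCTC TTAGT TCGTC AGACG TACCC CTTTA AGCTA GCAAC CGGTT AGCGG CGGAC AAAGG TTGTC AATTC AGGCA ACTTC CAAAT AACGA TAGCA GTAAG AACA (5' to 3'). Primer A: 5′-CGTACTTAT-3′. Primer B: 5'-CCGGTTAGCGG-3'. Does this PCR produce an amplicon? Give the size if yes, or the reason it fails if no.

No product — both primers anneal to the same strand and extend in the same direction.

Primer A (CGTACTTAT) matches the top strand at positions 19–27 (3' end points downstream).
Primer B (CCGGTTAGCGG) also matches the top strand directly, at positions 135–145 — its reverse complement CCGCTAACCGG is not present.
Both primers anneal to the bottom strand with 3' ends pointing the same way, so neither can prime synthesis back toward the other.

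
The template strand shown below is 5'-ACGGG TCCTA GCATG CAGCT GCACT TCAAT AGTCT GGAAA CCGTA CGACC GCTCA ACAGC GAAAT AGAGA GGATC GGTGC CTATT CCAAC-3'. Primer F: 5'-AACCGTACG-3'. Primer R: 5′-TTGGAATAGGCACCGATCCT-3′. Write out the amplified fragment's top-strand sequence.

5'-AACCGTACGACCGCTCAACAGCGAAATAGAGAGGATCGGTGCCTATTCCAA-3'

Scanning the template, AACCGTACG occurs at positions 39–47; this primer anneals to the bottom strand there with its 3' end pointing downstream.
The reverse primer's reverse complement is AGGATCGGTGCCTATTCCAA, which matches the template at positions 70–89.
The product is the template from position 39 through 89 (51 bp).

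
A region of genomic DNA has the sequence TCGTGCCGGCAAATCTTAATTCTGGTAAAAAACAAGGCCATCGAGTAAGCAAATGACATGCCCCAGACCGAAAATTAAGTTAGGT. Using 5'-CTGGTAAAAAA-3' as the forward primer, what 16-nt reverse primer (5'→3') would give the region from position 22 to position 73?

5'-TTTCGGTCTGGGGCAT-3'

The product's 3' end on the top strand is position 73.
The reverse primer anneals to the top strand over positions 58–73, i.e. to ATGCCCCAGACCGAAA.
Its sequence written 5'→3' is the reverse complement: TTTCGGTCTGGGGCAT.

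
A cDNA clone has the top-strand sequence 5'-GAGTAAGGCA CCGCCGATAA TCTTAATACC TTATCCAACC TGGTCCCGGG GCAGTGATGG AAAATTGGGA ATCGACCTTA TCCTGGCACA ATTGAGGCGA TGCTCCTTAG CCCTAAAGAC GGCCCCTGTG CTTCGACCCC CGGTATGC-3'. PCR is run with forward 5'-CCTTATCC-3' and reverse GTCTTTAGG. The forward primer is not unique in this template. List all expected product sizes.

92 bp, 45 bp

The forward primer CCTTATCC matches the top strand at positions 29–36, 76–83.
The reverse primer's reverse complement is CCTAAAGAC, matching at positions 112–120.
Each forward site pairs with the reverse site to give a product ending at position 120: sizes 92, 45 bp.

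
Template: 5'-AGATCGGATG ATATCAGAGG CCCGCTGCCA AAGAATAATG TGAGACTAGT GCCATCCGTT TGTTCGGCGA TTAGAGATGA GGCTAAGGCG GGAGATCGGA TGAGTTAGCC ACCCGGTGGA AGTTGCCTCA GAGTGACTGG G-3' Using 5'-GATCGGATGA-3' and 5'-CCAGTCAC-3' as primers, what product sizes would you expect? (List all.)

139 bp, 47 bp

The forward primer GATCGGATGA matches the top strand at positions 2–11, 94–103.
The reverse primer's reverse complement is GTGACTGG, matching at positions 133–140.
Each forward site pairs with the reverse site to give a product ending at position 140: sizes 139, 47 bp.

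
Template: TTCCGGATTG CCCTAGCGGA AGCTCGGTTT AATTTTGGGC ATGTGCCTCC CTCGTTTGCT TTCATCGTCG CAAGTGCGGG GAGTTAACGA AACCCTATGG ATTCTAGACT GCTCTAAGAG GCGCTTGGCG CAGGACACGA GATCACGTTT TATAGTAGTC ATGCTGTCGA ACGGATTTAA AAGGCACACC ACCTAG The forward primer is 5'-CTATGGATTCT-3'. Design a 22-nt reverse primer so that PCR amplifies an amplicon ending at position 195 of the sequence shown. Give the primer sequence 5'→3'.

The forward primer binds at positions 95–105; the product's 3' end on the top strand is position 195.
The reverse primer anneals to the top strand over positions 174–195, i.e. to GATTTAAAAGGCACACCACCTA.
Its sequence written 5'→3' is the reverse complement: TAGGTGGTGTGCCTTTTAAATC.

5'-TAGGTGGTGTGCCTTTTAAATC-3'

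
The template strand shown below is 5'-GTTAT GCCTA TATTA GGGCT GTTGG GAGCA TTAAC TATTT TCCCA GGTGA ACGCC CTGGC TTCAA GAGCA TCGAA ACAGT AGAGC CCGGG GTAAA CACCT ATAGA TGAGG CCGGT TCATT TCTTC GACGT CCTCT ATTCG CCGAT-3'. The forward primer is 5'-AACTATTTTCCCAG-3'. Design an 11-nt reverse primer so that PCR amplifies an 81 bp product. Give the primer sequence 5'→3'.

The forward primer binds at positions 33–46, so an 81 bp product ends at position 33 + 81 − 1 = 113.
The reverse primer anneals to the top strand over positions 103–113, i.e. to AGATGAGGCCG.
Its sequence written 5'→3' is the reverse complement: CGGCCTCATCT.

5'-CGGCCTCATCT-3'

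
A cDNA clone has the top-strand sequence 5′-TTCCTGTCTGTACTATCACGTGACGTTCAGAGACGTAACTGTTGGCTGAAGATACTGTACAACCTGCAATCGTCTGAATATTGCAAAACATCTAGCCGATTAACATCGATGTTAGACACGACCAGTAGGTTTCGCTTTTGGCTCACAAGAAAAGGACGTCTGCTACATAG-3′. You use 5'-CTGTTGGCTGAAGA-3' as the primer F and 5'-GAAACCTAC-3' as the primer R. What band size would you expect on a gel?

95 bp

Scanning the template, CTGTTGGCTGAAGA occurs at positions 39–52; this primer anneals to the bottom strand there with its 3' end pointing downstream.
The reverse primer's reverse complement is GTAGGTTTC, which matches the template at positions 125–133.
Amplicon spans positions 39–133: 95 bp.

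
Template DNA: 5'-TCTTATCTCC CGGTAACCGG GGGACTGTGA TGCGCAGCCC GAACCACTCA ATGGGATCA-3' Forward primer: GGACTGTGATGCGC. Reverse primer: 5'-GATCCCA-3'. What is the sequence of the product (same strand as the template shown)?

5'-GGACTGTGATGCGCAGCCCGAACCACTCAATGGGATC-3'

The forward primer matches the template at positions 22–35.
Taking the reverse complement of GATCCCA gives TGGGATC, found at positions 52–58 on the template; the primer anneals here to the top strand with its 3' end pointing upstream.
The product is the template from position 22 through 58 (37 bp).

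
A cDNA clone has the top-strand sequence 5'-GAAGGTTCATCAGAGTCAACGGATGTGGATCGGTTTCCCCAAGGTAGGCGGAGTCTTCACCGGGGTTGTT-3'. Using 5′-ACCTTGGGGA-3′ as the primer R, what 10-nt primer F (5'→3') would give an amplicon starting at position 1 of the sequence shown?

The reverse primer's reverse complement TCCCCAAGGT matches the template at positions 36–45; the product starts at position 1.
The forward primer is identical to the top strand over positions 1–10: GAAGGTTCAT.

5'-GAAGGTTCAT-3'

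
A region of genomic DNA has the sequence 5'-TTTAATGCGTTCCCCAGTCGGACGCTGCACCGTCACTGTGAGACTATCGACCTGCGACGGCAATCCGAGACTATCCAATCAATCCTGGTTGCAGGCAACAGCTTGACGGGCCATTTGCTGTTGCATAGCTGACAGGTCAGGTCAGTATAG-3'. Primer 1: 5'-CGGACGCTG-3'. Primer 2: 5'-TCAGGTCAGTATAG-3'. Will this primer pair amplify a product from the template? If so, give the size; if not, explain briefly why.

Primer 1 (CGGACGCTG) matches the top strand at positions 19–27 (3' end points downstream).
Primer 2 (TCAGGTCAGTATAG) also matches the top strand directly, at positions 137–150 — its reverse complement CTATACTGACCTGA is not present.
Both primers anneal to the bottom strand with 3' ends pointing the same way, so neither can prime synthesis back toward the other.

No product — both primers anneal to the same strand and extend in the same direction.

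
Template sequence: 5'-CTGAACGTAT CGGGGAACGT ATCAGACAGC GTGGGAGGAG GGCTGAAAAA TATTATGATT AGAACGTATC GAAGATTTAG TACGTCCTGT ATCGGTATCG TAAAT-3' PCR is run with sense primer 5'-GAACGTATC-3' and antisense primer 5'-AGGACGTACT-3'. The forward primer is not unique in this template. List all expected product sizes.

86 bp, 74 bp, 27 bp

The forward primer GAACGTATC matches the top strand at positions 3–11, 15–23, 62–70.
The reverse primer's reverse complement is AGTACGTCCT, matching at positions 79–88.
Each forward site pairs with the reverse site to give a product ending at position 88: sizes 86, 74, 27 bp.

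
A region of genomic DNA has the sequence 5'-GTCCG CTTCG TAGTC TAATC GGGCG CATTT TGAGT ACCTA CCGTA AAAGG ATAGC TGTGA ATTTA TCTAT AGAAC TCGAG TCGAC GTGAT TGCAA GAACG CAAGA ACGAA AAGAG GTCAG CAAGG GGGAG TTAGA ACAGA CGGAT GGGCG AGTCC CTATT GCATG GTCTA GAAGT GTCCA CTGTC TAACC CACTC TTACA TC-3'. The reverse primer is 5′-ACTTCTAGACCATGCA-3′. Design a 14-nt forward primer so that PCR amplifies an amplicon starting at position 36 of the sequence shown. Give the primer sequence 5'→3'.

The reverse primer's reverse complement TGCATGGTCTAGAAGT matches the template at positions 160–175; the product starts at position 36.
The forward primer is identical to the top strand over positions 36–49: ACCTACCGTAAAAG.

5'-ACCTACCGTAAAAG-3'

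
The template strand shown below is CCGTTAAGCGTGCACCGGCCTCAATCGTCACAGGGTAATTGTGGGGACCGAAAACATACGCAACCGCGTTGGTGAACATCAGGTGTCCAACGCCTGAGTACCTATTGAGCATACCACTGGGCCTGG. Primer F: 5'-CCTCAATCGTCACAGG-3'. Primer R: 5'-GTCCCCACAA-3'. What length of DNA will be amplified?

30 bp

The forward primer matches the template at positions 19–34.
Taking the reverse complement of GTCCCCACAA gives TTGTGGGGAC, found at positions 39–48 on the template; the primer anneals here to the top strand with its 3' end pointing upstream.
The product runs from position 19 to position 48, so its length is 48 − 19 + 1 = 30 bp.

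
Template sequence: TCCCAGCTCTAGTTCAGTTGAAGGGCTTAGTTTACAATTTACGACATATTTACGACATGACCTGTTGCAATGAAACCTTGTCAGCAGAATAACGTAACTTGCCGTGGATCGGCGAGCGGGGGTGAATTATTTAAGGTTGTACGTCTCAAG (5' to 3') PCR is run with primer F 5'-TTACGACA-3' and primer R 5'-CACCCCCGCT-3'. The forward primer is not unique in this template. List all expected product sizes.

The forward primer TTACGACA matches the top strand at positions 39–46, 50–57.
The reverse primer's reverse complement is AGCGGGGGTG, matching at positions 115–124.
Each forward site pairs with the reverse site to give a product ending at position 124: sizes 86, 75 bp.

86 bp, 75 bp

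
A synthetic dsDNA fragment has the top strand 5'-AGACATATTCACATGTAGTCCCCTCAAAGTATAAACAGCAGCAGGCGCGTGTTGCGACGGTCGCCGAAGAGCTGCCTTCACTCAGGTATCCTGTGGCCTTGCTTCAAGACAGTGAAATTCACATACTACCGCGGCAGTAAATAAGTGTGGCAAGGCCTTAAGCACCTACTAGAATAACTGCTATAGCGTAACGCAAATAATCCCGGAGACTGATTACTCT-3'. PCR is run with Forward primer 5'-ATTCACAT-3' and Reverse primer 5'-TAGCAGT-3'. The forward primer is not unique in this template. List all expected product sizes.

The forward primer ATTCACAT matches the top strand at positions 7–14, 117–124.
The reverse primer's reverse complement is ACTGCTA, matching at positions 177–183.
Each forward site pairs with the reverse site to give a product ending at position 183: sizes 177, 67 bp.

177 bp, 67 bp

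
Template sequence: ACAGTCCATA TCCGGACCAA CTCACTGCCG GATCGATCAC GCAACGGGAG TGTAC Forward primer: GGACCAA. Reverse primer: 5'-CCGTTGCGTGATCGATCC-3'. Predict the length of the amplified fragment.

The forward primer matches the template at positions 14–20.
The reverse primer's reverse complement is GGATCGATCACGCAACGG, which matches the template at positions 30–47.
Amplicon spans positions 14–47: 34 bp.

34 bp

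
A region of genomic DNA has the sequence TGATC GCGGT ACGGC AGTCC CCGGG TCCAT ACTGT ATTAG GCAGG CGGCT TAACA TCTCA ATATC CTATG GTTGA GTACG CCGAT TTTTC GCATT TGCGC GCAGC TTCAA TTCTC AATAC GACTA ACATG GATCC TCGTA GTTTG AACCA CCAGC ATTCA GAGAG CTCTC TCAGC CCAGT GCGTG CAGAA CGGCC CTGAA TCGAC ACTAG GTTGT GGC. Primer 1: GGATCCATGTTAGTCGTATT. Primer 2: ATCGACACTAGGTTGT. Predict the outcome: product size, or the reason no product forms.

Primer 1 (GGATCCATGTTAGTCGTATT) has reverse complement AATACGACTAACATGGATCC, which matches the top strand at positions 116–135; primer 1 anneals to the top strand there with its 3' end pointing upstream toward position 116.
Primer 2 (ATCGACACTAGGTTGT) matches the top strand directly at positions 200–215; it anneals to the bottom strand with its 3' end pointing downstream toward position 215.
The 3' ends diverge (primer 1 extends toward position 1, primer 2 toward position 218), so the primers never converge on a shared product.

No product — the primers' 3' ends point away from each other.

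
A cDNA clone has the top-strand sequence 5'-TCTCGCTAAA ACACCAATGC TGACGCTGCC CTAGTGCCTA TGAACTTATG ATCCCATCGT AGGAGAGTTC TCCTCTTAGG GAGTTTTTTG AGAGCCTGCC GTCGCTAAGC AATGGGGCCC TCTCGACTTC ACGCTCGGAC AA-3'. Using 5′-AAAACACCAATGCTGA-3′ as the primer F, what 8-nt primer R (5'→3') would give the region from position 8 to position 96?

5'-GGCTCTCA-3'

The product's 3' end on the top strand is position 96.
The reverse primer anneals to the top strand over positions 89–96, i.e. to TGAGAGCC.
Its sequence written 5'→3' is the reverse complement: GGCTCTCA.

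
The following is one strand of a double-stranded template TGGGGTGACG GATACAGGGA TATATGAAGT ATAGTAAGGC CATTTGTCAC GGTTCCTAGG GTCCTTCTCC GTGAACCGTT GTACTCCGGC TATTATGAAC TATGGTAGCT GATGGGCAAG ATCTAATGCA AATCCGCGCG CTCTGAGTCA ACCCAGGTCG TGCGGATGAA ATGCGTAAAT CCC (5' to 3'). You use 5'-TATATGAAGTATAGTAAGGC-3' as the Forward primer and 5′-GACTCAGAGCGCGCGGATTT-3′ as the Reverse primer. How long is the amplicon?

129 bp

Forward primer TATATGAAGTATAGTAAGGC is found on the top strand at positions 21–40.
Reverse complement of the reverse primer: AAATCCGCGCGCTCTGAGTC. This occurs on the top strand at positions 130–149.
Amplicon spans positions 21–149: 129 bp.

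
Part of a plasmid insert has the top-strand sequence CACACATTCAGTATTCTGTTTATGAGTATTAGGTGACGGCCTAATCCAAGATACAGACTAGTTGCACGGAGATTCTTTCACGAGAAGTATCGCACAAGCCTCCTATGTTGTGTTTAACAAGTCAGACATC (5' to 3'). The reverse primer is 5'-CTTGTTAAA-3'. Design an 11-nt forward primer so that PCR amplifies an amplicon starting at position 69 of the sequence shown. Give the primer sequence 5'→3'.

The reverse primer's reverse complement TTTAACAAG matches the template at positions 113–121; the product starts at position 69.
The forward primer is identical to the top strand over positions 69–79: GAGATTCTTTC.

5'-GAGATTCTTTC-3'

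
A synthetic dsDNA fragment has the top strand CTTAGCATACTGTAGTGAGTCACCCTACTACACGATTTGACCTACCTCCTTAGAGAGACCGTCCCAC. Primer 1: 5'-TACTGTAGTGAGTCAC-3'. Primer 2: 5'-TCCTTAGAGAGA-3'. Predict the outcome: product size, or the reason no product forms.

No product — both primers anneal to the same strand and extend in the same direction.

Primer 1 (TACTGTAGTGAGTCAC) matches the top strand at positions 8–23 (3' end points downstream).
Primer 2 (TCCTTAGAGAGA) also matches the top strand directly, at positions 47–58 — its reverse complement TCTCTCTAAGGA is not present.
Both primers anneal to the bottom strand with 3' ends pointing the same way, so neither can prime synthesis back toward the other.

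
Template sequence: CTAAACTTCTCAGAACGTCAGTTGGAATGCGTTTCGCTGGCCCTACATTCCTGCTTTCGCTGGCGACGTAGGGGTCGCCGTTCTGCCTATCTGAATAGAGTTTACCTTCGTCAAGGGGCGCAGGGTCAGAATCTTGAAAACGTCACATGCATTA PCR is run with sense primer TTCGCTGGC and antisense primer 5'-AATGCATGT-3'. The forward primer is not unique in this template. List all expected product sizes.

The forward primer TTCGCTGGC matches the top strand at positions 33–41, 56–64.
The reverse primer's reverse complement is ACATGCATT, matching at positions 145–153.
Each forward site pairs with the reverse site to give a product ending at position 153: sizes 121, 98 bp.

121 bp, 98 bp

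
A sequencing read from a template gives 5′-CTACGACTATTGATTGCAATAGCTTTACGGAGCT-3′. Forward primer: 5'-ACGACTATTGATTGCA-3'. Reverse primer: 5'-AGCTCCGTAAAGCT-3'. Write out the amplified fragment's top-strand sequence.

Forward primer ACGACTATTGATTGCA is found on the top strand at positions 3–18.
The reverse primer's reverse complement is AGCTTTACGGAGCT, which matches the template at positions 21–34.
The product is the template from position 3 through 34 (32 bp).

5'-ACGACTATTGATTGCAATAGCTTTACGGAGCT-3'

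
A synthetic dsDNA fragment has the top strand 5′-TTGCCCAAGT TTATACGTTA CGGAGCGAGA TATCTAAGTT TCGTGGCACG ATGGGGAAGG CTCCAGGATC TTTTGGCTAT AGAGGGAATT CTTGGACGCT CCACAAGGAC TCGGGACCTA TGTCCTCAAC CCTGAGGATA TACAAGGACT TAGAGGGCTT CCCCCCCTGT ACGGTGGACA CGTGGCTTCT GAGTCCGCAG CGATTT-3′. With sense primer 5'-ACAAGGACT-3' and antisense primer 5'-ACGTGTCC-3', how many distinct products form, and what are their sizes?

The forward primer ACAAGGACT matches the top strand at positions 103–111, 142–150.
The reverse primer's reverse complement is GGACACGT, matching at positions 176–183.
Each forward site pairs with the reverse site to give a product ending at position 183: sizes 81, 42 bp.

Two products: 81 bp, 42 bp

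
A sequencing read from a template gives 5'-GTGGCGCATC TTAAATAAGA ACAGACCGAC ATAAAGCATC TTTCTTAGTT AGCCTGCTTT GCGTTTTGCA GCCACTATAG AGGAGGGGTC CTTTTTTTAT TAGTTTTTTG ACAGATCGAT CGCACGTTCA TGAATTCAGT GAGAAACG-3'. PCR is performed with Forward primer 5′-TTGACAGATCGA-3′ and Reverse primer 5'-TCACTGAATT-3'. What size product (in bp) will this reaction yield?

Scanning the template, TTGACAGATCGA occurs at positions 108–119; this primer anneals to the bottom strand there with its 3' end pointing downstream.
Reverse complement of the reverse primer: AATTCAGTGA. This occurs on the top strand at positions 133–142.
Product length = (reverse-primer end) − (forward-primer start) + 1 = 142 − 108 + 1 = 35 bp.

35 bp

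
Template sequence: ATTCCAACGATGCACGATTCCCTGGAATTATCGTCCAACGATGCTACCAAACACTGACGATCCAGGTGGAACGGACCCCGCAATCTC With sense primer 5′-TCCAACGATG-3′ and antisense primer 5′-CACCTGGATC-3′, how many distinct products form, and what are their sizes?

Two products: 66 bp, 35 bp

The forward primer TCCAACGATG matches the top strand at positions 3–12, 34–43.
The reverse primer's reverse complement is GATCCAGGTG, matching at positions 59–68.
Each forward site pairs with the reverse site to give a product ending at position 68: sizes 66, 35 bp.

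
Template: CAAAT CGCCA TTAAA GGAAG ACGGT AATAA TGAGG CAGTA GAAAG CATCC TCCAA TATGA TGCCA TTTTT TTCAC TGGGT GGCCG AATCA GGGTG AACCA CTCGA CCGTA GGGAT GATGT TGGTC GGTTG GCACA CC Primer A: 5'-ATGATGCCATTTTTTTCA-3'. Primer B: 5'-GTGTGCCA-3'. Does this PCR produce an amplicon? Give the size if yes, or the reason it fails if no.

Yes — an 80 bp product.

Primer A (ATGATGCCATTTTTTTCA) matches the top strand at positions 57–74; it acts as a forward primer.
Primer B's reverse complement is TGGCACAC, matching the top strand at positions 129–136; it acts as a reverse primer.
The 3' ends face each other across positions 57–136, giving an 80 bp product.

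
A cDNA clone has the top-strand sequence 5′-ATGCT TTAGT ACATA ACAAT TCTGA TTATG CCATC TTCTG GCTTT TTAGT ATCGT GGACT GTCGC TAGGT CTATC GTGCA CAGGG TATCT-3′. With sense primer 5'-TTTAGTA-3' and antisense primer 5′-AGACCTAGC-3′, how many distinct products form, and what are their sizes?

The forward primer TTTAGTA matches the top strand at positions 5–11, 45–51.
The reverse primer's reverse complement is GCTAGGTCT, matching at positions 64–72.
Each forward site pairs with the reverse site to give a product ending at position 72: sizes 68, 28 bp.

Two products: 68 bp, 28 bp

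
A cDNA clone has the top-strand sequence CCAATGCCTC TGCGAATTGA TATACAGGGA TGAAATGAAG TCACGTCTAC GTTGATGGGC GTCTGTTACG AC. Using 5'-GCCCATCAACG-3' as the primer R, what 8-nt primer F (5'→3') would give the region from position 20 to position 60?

5'-ATATACAG-3'

The reverse primer's reverse complement CGTTGATGGGC matches the template at positions 50–60; the product starts at position 20.
The forward primer is identical to the top strand over positions 20–27: ATATACAG.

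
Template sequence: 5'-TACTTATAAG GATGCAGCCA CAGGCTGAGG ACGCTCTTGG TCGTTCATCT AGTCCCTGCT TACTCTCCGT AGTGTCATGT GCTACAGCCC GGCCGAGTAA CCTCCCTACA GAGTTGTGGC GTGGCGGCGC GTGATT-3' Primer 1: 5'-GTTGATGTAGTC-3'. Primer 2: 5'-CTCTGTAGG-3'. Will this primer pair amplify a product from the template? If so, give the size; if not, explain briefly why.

Primer 1 (GTTGATGTAGTC) does not match the top strand, and its reverse complement GACTACATCAAC does not match either.
With no annealing site for primer 1, no amplification occurs.

No product — primer 1 has no binding site in the template.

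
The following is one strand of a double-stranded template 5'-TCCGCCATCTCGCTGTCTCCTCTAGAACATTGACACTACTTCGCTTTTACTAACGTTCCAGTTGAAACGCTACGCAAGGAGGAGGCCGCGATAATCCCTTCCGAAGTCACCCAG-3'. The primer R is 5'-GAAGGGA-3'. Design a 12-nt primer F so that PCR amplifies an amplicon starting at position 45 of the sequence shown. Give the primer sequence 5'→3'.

5'-TTTTACTAACGT-3'

The reverse primer's reverse complement TCCCTTC matches the template at positions 95–101; the product starts at position 45.
The forward primer is identical to the top strand over positions 45–56: TTTTACTAACGT.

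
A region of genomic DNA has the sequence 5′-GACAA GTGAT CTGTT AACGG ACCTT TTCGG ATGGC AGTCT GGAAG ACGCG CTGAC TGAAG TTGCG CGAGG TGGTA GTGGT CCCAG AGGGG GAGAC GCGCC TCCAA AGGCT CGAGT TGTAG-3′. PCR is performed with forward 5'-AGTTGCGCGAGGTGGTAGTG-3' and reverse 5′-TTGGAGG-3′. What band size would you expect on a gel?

47 bp

Forward primer AGTTGCGCGAGGTGGTAGTG is found on the top strand at positions 59–78.
The reverse primer's reverse complement is CCTCCAA, which matches the template at positions 99–105.
Amplicon spans positions 59–105: 47 bp.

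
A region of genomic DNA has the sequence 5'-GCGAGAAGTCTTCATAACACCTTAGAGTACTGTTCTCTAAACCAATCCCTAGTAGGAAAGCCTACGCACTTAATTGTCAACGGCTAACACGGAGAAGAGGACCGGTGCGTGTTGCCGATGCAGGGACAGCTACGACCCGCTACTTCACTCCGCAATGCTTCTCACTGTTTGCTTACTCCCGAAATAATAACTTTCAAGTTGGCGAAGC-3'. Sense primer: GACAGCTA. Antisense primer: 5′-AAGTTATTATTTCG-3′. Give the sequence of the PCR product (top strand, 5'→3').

5'-GACAGCTACGACCCGCTACTTCACTCCGCAATGCTTCTCACTGTTTGCTTACTCCCGAAATAATAACTT-3'

The forward primer matches the template at positions 125–132.
Reverse complement of the reverse primer: CGAAATAATAACTT. This occurs on the top strand at positions 180–193.
The product is the template from position 125 through 193 (69 bp).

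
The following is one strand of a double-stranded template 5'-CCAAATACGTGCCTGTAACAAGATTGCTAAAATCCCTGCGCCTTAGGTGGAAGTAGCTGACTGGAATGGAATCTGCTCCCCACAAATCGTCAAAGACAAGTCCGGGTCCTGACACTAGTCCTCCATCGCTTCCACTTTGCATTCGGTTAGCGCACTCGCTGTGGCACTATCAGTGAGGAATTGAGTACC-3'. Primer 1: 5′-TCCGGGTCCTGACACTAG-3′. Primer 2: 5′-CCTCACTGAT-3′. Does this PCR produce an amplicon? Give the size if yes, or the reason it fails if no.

Primer 1 (TCCGGGTCCTGACACTAG) matches the top strand at positions 101–118; it acts as a forward primer.
Primer 2's reverse complement is ATCAGTGAGG, matching the top strand at positions 169–178; it acts as a reverse primer.
The 3' ends face each other across positions 101–178, giving a 78 bp product.

Yes — a 78 bp product.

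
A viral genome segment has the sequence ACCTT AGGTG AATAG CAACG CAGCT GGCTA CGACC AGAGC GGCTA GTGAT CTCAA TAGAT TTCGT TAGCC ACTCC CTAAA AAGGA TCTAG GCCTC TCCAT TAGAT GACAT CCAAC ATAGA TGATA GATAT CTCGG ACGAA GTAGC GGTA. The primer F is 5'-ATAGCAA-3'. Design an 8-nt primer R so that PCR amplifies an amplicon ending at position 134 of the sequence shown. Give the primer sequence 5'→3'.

5'-CGAGATAT-3'

The forward primer binds at positions 12–18; the product's 3' end on the top strand is position 134.
The reverse primer anneals to the top strand over positions 127–134, i.e. to ATATCTCG.
Its sequence written 5'→3' is the reverse complement: CGAGATAT.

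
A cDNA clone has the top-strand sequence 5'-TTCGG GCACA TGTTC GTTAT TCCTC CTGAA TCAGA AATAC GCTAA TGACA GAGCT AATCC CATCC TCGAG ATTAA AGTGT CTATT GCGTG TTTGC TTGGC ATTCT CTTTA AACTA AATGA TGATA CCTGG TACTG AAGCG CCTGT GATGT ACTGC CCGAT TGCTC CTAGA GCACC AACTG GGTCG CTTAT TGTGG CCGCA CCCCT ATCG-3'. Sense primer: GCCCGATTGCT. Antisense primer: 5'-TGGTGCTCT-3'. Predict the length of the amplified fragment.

23 bp

Scanning the template, GCCCGATTGCT occurs at positions 154–164; this primer anneals to the bottom strand there with its 3' end pointing downstream.
Taking the reverse complement of TGGTGCTCT gives AGAGCACCA, found at positions 168–176 on the template; the primer anneals here to the top strand with its 3' end pointing upstream.
Amplicon spans positions 154–176: 23 bp.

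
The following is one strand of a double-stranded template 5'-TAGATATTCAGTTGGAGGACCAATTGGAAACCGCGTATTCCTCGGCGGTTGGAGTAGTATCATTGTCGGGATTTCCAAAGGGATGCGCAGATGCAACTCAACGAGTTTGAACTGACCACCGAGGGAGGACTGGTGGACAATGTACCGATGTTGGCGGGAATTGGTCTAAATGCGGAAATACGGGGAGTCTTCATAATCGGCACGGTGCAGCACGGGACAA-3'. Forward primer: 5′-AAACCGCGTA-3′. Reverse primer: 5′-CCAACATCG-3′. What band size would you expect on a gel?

Scanning the template, AAACCGCGTA occurs at positions 28–37; this primer anneals to the bottom strand there with its 3' end pointing downstream.
Reverse complement of the reverse primer: CGATGTTGG. This occurs on the top strand at positions 146–154.
The product runs from position 28 to position 154, so its length is 154 − 28 + 1 = 127 bp.

127 bp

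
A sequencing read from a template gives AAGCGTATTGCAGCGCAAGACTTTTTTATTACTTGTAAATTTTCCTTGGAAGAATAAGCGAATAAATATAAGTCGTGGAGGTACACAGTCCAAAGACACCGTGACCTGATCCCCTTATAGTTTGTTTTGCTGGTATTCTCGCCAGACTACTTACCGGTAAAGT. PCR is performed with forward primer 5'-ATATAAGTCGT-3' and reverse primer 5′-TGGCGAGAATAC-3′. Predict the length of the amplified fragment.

Forward primer ATATAAGTCGT is found on the top strand at positions 66–76.
Reverse complement of the reverse primer: GTATTCTCGCCA. This occurs on the top strand at positions 133–144.
Amplicon spans positions 66–144: 79 bp.

79 bp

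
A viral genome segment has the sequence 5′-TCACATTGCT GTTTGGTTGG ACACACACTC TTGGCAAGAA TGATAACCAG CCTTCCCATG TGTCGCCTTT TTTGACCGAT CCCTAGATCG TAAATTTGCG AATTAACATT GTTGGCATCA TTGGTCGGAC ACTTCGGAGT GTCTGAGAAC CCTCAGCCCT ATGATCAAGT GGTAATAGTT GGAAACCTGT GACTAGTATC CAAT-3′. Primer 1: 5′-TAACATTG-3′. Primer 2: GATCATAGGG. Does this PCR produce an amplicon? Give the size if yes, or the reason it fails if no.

Primer 1 (TAACATTG) matches the top strand at positions 104–111; it acts as a forward primer.
Primer 2's reverse complement is CCCTATGATC, matching the top strand at positions 157–166; it acts as a reverse primer.
The 3' ends face each other across positions 104–166, giving a 63 bp product.

Yes — a 63 bp product.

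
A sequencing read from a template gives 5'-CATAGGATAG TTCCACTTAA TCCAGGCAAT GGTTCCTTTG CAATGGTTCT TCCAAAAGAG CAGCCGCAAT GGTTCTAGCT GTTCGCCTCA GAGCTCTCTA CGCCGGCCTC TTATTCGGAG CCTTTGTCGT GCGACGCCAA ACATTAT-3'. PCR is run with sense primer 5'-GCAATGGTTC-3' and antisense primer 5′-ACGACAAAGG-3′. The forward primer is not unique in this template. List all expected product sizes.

The forward primer GCAATGGTTC matches the top strand at positions 26–35, 40–49, 66–75.
The reverse primer's reverse complement is CCTTTGTCGT, matching at positions 121–130.
Each forward site pairs with the reverse site to give a product ending at position 130: sizes 105, 91, 65 bp.

105 bp, 91 bp, 65 bp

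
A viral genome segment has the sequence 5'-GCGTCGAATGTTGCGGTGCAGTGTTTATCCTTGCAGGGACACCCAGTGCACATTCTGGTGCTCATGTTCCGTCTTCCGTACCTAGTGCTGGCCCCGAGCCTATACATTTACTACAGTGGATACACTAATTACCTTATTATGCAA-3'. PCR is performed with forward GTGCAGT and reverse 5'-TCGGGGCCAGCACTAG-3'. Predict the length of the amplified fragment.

Forward primer GTGCAGT is found on the top strand at positions 16–22.
The reverse primer's reverse complement is CTAGTGCTGGCCCCGA, which matches the template at positions 82–97.
Product length = (reverse-primer end) − (forward-primer start) + 1 = 97 − 16 + 1 = 82 bp.

82 bp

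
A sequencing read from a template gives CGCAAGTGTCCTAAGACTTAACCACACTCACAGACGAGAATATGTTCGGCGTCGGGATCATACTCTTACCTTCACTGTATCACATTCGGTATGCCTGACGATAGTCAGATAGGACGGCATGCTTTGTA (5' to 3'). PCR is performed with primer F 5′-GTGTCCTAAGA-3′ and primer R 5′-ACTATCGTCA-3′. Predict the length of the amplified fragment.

The forward primer matches the template at positions 6–16.
Taking the reverse complement of ACTATCGTCA gives TGACGATAGT, found at positions 96–105 on the template; the primer anneals here to the top strand with its 3' end pointing upstream.
Product length = (reverse-primer end) − (forward-primer start) + 1 = 105 − 6 + 1 = 100 bp.

100 bp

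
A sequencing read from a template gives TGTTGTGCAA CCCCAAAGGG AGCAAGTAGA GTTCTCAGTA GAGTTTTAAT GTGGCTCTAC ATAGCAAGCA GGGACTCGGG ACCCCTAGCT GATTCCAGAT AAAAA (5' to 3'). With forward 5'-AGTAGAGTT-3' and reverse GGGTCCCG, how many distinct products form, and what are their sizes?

Two products: 60 bp, 48 bp

The forward primer AGTAGAGTT matches the top strand at positions 25–33, 37–45.
The reverse primer's reverse complement is CGGGACCC, matching at positions 77–84.
Each forward site pairs with the reverse site to give a product ending at position 84: sizes 60, 48 bp.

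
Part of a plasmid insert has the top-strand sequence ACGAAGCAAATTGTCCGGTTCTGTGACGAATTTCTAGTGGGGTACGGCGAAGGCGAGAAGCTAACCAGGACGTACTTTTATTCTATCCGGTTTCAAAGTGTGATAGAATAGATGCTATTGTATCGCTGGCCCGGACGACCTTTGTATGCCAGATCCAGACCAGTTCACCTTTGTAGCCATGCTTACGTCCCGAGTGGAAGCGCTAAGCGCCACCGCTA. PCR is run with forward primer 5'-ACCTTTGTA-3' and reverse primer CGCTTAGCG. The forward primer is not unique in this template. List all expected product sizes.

The forward primer ACCTTTGTA matches the top strand at positions 138–146, 167–175.
The reverse primer's reverse complement is CGCTAAGCG, matching at positions 201–209.
Each forward site pairs with the reverse site to give a product ending at position 209: sizes 72, 43 bp.

72 bp, 43 bp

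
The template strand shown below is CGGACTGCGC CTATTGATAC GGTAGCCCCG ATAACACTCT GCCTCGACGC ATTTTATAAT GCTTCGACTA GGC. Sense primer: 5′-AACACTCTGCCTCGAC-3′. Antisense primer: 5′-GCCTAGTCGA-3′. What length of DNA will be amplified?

41 bp

Scanning the template, AACACTCTGCCTCGAC occurs at positions 33–48; this primer anneals to the bottom strand there with its 3' end pointing downstream.
Reverse complement of the reverse primer: TCGACTAGGC. This occurs on the top strand at positions 64–73.
The product runs from position 33 to position 73, so its length is 73 − 33 + 1 = 41 bp.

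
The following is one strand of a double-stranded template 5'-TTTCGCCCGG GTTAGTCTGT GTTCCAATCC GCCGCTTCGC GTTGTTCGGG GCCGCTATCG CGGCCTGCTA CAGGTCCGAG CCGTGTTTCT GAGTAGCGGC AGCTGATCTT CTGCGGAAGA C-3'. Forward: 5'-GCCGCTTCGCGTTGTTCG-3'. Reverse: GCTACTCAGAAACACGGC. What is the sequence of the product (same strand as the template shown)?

The forward primer matches the template at positions 31–48.
Taking the reverse complement of GCTACTCAGAAACACGGC gives GCCGTGTTTCTGAGTAGC, found at positions 80–97 on the template; the primer anneals here to the top strand with its 3' end pointing upstream.
The product is the template from position 31 through 97 (67 bp).

5'-GCCGCTTCGCGTTGTTCGGGGCCGCTATCGCGGCCTGCTACAGGTCCGAGCCGTGTTTCTGAGTAGC-3'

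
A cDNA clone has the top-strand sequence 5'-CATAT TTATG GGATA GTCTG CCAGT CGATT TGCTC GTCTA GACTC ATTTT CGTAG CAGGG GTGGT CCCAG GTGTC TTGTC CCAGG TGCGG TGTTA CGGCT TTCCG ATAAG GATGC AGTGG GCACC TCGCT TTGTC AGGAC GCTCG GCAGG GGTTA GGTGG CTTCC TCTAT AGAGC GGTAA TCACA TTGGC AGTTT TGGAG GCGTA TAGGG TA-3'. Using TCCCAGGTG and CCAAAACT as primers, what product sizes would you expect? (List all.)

The forward primer TCCCAGGTG matches the top strand at positions 65–73, 79–87.
The reverse primer's reverse complement is AGTTTTGG, matching at positions 191–198.
Each forward site pairs with the reverse site to give a product ending at position 198: sizes 134, 120 bp.

134 bp, 120 bp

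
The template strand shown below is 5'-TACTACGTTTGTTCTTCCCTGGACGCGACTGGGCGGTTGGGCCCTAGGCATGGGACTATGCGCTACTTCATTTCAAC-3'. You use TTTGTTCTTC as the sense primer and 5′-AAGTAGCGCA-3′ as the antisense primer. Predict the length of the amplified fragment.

61 bp

The forward primer matches the template at positions 8–17.
Taking the reverse complement of AAGTAGCGCA gives TGCGCTACTT, found at positions 59–68 on the template; the primer anneals here to the top strand with its 3' end pointing upstream.
The product runs from position 8 to position 68, so its length is 68 − 8 + 1 = 61 bp.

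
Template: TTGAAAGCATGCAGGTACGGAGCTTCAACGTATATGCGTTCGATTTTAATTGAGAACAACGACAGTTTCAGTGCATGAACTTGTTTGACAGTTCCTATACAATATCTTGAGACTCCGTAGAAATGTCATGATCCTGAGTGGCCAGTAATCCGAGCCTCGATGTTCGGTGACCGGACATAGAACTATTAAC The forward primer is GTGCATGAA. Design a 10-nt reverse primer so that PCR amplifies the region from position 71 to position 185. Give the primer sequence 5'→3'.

The product's 3' end on the top strand is position 185.
The reverse primer anneals to the top strand over positions 176–185, i.e. to CATAGAACTA.
Its sequence written 5'→3' is the reverse complement: TAGTTCTATG.

5'-TAGTTCTATG-3'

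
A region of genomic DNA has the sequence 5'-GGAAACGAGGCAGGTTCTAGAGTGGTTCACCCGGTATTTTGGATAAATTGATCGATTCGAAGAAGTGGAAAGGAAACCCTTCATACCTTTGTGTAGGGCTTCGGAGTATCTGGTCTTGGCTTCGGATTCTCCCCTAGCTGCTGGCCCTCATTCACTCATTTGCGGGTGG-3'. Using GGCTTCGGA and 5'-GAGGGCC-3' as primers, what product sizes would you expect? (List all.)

53 bp, 32 bp

The forward primer GGCTTCGGA matches the top strand at positions 97–105, 118–126.
The reverse primer's reverse complement is GGCCCTC, matching at positions 143–149.
Each forward site pairs with the reverse site to give a product ending at position 149: sizes 53, 32 bp.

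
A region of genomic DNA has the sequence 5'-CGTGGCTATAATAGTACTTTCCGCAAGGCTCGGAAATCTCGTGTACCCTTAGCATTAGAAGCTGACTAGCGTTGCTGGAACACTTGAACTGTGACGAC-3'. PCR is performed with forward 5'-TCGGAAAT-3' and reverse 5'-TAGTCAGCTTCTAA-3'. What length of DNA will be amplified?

39 bp

Scanning the template, TCGGAAAT occurs at positions 30–37; this primer anneals to the bottom strand there with its 3' end pointing downstream.
The reverse primer's reverse complement is TTAGAAGCTGACTA, which matches the template at positions 55–68.
The product runs from position 30 to position 68, so its length is 68 − 30 + 1 = 39 bp.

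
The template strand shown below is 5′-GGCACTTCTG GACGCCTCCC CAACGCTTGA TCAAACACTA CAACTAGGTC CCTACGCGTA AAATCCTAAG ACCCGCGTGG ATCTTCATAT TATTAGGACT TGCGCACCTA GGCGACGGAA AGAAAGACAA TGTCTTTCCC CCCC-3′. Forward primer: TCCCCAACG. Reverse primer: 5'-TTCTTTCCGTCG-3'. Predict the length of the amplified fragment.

108 bp

Scanning the template, TCCCCAACG occurs at positions 17–25; this primer anneals to the bottom strand there with its 3' end pointing downstream.
The reverse primer's reverse complement is CGACGGAAAGAA, which matches the template at positions 113–124.
The product runs from position 17 to position 124, so its length is 124 − 17 + 1 = 108 bp.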